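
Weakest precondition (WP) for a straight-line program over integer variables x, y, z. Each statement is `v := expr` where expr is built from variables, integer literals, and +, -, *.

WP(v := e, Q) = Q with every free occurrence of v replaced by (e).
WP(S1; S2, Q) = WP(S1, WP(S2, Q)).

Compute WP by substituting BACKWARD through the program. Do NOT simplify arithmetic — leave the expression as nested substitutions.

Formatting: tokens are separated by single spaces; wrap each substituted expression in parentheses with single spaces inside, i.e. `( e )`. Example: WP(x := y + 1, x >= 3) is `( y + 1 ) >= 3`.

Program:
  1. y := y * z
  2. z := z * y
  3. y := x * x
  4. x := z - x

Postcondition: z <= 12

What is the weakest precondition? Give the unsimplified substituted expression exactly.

post: z <= 12
stmt 4: x := z - x  -- replace 0 occurrence(s) of x with (z - x)
  => z <= 12
stmt 3: y := x * x  -- replace 0 occurrence(s) of y with (x * x)
  => z <= 12
stmt 2: z := z * y  -- replace 1 occurrence(s) of z with (z * y)
  => ( z * y ) <= 12
stmt 1: y := y * z  -- replace 1 occurrence(s) of y with (y * z)
  => ( z * ( y * z ) ) <= 12

Answer: ( z * ( y * z ) ) <= 12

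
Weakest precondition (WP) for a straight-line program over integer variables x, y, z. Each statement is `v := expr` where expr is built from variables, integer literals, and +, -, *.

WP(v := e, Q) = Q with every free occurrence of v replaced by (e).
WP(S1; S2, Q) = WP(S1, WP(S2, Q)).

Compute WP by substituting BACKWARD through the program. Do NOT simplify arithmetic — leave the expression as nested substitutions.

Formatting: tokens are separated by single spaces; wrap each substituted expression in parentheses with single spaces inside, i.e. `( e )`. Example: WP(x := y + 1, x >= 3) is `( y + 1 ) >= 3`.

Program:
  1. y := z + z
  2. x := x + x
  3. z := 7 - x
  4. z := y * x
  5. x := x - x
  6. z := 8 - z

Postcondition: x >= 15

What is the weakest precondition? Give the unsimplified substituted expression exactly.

post: x >= 15
stmt 6: z := 8 - z  -- replace 0 occurrence(s) of z with (8 - z)
  => x >= 15
stmt 5: x := x - x  -- replace 1 occurrence(s) of x with (x - x)
  => ( x - x ) >= 15
stmt 4: z := y * x  -- replace 0 occurrence(s) of z with (y * x)
  => ( x - x ) >= 15
stmt 3: z := 7 - x  -- replace 0 occurrence(s) of z with (7 - x)
  => ( x - x ) >= 15
stmt 2: x := x + x  -- replace 2 occurrence(s) of x with (x + x)
  => ( ( x + x ) - ( x + x ) ) >= 15
stmt 1: y := z + z  -- replace 0 occurrence(s) of y with (z + z)
  => ( ( x + x ) - ( x + x ) ) >= 15

Answer: ( ( x + x ) - ( x + x ) ) >= 15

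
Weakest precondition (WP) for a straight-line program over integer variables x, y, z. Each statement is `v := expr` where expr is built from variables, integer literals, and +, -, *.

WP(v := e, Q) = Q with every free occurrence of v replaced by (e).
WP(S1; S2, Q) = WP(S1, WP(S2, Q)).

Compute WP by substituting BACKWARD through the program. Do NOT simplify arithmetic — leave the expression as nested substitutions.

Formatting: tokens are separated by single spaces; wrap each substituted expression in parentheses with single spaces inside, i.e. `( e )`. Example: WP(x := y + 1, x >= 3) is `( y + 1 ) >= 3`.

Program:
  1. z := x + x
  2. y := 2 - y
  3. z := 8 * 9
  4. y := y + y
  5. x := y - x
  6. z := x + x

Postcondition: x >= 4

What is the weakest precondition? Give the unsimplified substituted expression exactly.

Answer: ( ( ( 2 - y ) + ( 2 - y ) ) - x ) >= 4

Derivation:
post: x >= 4
stmt 6: z := x + x  -- replace 0 occurrence(s) of z with (x + x)
  => x >= 4
stmt 5: x := y - x  -- replace 1 occurrence(s) of x with (y - x)
  => ( y - x ) >= 4
stmt 4: y := y + y  -- replace 1 occurrence(s) of y with (y + y)
  => ( ( y + y ) - x ) >= 4
stmt 3: z := 8 * 9  -- replace 0 occurrence(s) of z with (8 * 9)
  => ( ( y + y ) - x ) >= 4
stmt 2: y := 2 - y  -- replace 2 occurrence(s) of y with (2 - y)
  => ( ( ( 2 - y ) + ( 2 - y ) ) - x ) >= 4
stmt 1: z := x + x  -- replace 0 occurrence(s) of z with (x + x)
  => ( ( ( 2 - y ) + ( 2 - y ) ) - x ) >= 4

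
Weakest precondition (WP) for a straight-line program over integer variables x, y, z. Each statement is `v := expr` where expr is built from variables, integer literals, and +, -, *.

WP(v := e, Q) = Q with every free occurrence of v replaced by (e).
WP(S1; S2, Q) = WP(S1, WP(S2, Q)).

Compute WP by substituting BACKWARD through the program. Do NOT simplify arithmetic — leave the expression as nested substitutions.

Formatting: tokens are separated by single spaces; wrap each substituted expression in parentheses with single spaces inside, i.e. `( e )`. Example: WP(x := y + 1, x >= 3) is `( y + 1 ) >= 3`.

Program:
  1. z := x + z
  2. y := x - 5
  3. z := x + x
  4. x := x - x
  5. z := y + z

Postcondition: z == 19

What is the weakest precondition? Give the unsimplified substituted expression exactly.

Answer: ( ( x - 5 ) + ( x + x ) ) == 19

Derivation:
post: z == 19
stmt 5: z := y + z  -- replace 1 occurrence(s) of z with (y + z)
  => ( y + z ) == 19
stmt 4: x := x - x  -- replace 0 occurrence(s) of x with (x - x)
  => ( y + z ) == 19
stmt 3: z := x + x  -- replace 1 occurrence(s) of z with (x + x)
  => ( y + ( x + x ) ) == 19
stmt 2: y := x - 5  -- replace 1 occurrence(s) of y with (x - 5)
  => ( ( x - 5 ) + ( x + x ) ) == 19
stmt 1: z := x + z  -- replace 0 occurrence(s) of z with (x + z)
  => ( ( x - 5 ) + ( x + x ) ) == 19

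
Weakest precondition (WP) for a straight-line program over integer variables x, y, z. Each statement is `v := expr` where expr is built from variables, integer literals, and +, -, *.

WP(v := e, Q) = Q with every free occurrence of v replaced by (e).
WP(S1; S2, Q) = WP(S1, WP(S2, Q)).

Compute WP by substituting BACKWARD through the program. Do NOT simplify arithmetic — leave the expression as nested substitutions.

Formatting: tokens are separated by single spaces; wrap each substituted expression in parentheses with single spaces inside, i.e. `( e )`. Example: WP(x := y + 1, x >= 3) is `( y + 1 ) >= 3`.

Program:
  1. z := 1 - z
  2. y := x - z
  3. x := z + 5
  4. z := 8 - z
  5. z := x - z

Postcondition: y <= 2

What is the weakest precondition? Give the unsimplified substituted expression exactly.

post: y <= 2
stmt 5: z := x - z  -- replace 0 occurrence(s) of z with (x - z)
  => y <= 2
stmt 4: z := 8 - z  -- replace 0 occurrence(s) of z with (8 - z)
  => y <= 2
stmt 3: x := z + 5  -- replace 0 occurrence(s) of x with (z + 5)
  => y <= 2
stmt 2: y := x - z  -- replace 1 occurrence(s) of y with (x - z)
  => ( x - z ) <= 2
stmt 1: z := 1 - z  -- replace 1 occurrence(s) of z with (1 - z)
  => ( x - ( 1 - z ) ) <= 2

Answer: ( x - ( 1 - z ) ) <= 2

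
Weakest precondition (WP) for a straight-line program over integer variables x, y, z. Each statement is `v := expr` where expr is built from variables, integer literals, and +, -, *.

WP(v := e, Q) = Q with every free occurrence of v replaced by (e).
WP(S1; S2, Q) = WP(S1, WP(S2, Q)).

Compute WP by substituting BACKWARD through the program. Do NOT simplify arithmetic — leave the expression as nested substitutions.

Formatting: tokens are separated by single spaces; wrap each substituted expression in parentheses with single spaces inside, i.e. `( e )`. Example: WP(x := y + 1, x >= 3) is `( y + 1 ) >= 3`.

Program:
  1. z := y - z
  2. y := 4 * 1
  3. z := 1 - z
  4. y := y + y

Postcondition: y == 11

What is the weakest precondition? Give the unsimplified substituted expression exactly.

post: y == 11
stmt 4: y := y + y  -- replace 1 occurrence(s) of y with (y + y)
  => ( y + y ) == 11
stmt 3: z := 1 - z  -- replace 0 occurrence(s) of z with (1 - z)
  => ( y + y ) == 11
stmt 2: y := 4 * 1  -- replace 2 occurrence(s) of y with (4 * 1)
  => ( ( 4 * 1 ) + ( 4 * 1 ) ) == 11
stmt 1: z := y - z  -- replace 0 occurrence(s) of z with (y - z)
  => ( ( 4 * 1 ) + ( 4 * 1 ) ) == 11

Answer: ( ( 4 * 1 ) + ( 4 * 1 ) ) == 11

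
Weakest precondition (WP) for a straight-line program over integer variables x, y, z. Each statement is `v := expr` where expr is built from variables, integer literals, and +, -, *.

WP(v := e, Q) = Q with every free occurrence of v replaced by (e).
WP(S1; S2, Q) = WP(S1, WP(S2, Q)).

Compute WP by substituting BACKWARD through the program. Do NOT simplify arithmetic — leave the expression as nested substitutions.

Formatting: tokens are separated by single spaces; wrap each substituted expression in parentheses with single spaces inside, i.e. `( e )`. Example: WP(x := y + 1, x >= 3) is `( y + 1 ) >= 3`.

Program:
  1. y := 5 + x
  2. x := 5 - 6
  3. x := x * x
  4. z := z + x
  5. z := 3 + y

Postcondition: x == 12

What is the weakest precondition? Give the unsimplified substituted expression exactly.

post: x == 12
stmt 5: z := 3 + y  -- replace 0 occurrence(s) of z with (3 + y)
  => x == 12
stmt 4: z := z + x  -- replace 0 occurrence(s) of z with (z + x)
  => x == 12
stmt 3: x := x * x  -- replace 1 occurrence(s) of x with (x * x)
  => ( x * x ) == 12
stmt 2: x := 5 - 6  -- replace 2 occurrence(s) of x with (5 - 6)
  => ( ( 5 - 6 ) * ( 5 - 6 ) ) == 12
stmt 1: y := 5 + x  -- replace 0 occurrence(s) of y with (5 + x)
  => ( ( 5 - 6 ) * ( 5 - 6 ) ) == 12

Answer: ( ( 5 - 6 ) * ( 5 - 6 ) ) == 12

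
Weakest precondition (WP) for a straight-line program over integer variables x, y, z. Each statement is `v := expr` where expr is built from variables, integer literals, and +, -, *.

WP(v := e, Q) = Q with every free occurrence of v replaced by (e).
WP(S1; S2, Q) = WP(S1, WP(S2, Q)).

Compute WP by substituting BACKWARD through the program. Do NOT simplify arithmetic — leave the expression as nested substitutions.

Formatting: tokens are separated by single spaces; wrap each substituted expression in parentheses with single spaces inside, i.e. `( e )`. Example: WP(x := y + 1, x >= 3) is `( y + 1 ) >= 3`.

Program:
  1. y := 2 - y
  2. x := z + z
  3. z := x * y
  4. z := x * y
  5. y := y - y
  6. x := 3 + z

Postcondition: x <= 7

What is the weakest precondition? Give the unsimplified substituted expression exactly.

post: x <= 7
stmt 6: x := 3 + z  -- replace 1 occurrence(s) of x with (3 + z)
  => ( 3 + z ) <= 7
stmt 5: y := y - y  -- replace 0 occurrence(s) of y with (y - y)
  => ( 3 + z ) <= 7
stmt 4: z := x * y  -- replace 1 occurrence(s) of z with (x * y)
  => ( 3 + ( x * y ) ) <= 7
stmt 3: z := x * y  -- replace 0 occurrence(s) of z with (x * y)
  => ( 3 + ( x * y ) ) <= 7
stmt 2: x := z + z  -- replace 1 occurrence(s) of x with (z + z)
  => ( 3 + ( ( z + z ) * y ) ) <= 7
stmt 1: y := 2 - y  -- replace 1 occurrence(s) of y with (2 - y)
  => ( 3 + ( ( z + z ) * ( 2 - y ) ) ) <= 7

Answer: ( 3 + ( ( z + z ) * ( 2 - y ) ) ) <= 7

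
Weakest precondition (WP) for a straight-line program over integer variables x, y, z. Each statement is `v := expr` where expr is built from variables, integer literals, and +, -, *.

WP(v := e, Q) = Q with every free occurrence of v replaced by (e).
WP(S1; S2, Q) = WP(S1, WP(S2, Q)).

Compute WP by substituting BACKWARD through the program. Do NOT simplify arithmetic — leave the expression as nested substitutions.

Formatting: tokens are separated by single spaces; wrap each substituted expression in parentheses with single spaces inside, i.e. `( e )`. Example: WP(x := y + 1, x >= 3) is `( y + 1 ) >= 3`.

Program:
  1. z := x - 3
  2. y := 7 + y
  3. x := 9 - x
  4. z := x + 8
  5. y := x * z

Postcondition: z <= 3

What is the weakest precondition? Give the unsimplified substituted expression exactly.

Answer: ( ( 9 - x ) + 8 ) <= 3

Derivation:
post: z <= 3
stmt 5: y := x * z  -- replace 0 occurrence(s) of y with (x * z)
  => z <= 3
stmt 4: z := x + 8  -- replace 1 occurrence(s) of z with (x + 8)
  => ( x + 8 ) <= 3
stmt 3: x := 9 - x  -- replace 1 occurrence(s) of x with (9 - x)
  => ( ( 9 - x ) + 8 ) <= 3
stmt 2: y := 7 + y  -- replace 0 occurrence(s) of y with (7 + y)
  => ( ( 9 - x ) + 8 ) <= 3
stmt 1: z := x - 3  -- replace 0 occurrence(s) of z with (x - 3)
  => ( ( 9 - x ) + 8 ) <= 3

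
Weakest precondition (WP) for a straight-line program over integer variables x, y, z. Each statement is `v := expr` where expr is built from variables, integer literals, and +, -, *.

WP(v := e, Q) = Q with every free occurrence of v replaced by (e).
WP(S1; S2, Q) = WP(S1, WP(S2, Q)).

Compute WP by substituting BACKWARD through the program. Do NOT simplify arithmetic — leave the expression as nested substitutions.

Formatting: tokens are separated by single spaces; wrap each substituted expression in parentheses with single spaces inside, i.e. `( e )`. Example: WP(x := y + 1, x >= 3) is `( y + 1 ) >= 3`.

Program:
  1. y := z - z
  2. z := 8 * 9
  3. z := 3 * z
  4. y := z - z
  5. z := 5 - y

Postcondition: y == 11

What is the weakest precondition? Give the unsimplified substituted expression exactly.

Answer: ( ( 3 * ( 8 * 9 ) ) - ( 3 * ( 8 * 9 ) ) ) == 11

Derivation:
post: y == 11
stmt 5: z := 5 - y  -- replace 0 occurrence(s) of z with (5 - y)
  => y == 11
stmt 4: y := z - z  -- replace 1 occurrence(s) of y with (z - z)
  => ( z - z ) == 11
stmt 3: z := 3 * z  -- replace 2 occurrence(s) of z with (3 * z)
  => ( ( 3 * z ) - ( 3 * z ) ) == 11
stmt 2: z := 8 * 9  -- replace 2 occurrence(s) of z with (8 * 9)
  => ( ( 3 * ( 8 * 9 ) ) - ( 3 * ( 8 * 9 ) ) ) == 11
stmt 1: y := z - z  -- replace 0 occurrence(s) of y with (z - z)
  => ( ( 3 * ( 8 * 9 ) ) - ( 3 * ( 8 * 9 ) ) ) == 11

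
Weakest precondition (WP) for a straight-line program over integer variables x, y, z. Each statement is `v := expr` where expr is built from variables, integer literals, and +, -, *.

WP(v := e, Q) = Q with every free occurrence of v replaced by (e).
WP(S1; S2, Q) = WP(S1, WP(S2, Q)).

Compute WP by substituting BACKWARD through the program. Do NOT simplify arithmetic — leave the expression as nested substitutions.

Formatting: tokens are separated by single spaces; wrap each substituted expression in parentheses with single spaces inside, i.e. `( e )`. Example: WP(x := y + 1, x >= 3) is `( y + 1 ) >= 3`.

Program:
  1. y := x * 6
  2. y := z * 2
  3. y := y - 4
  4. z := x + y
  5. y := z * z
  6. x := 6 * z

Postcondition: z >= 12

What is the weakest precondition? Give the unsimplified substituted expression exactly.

Answer: ( x + ( ( z * 2 ) - 4 ) ) >= 12

Derivation:
post: z >= 12
stmt 6: x := 6 * z  -- replace 0 occurrence(s) of x with (6 * z)
  => z >= 12
stmt 5: y := z * z  -- replace 0 occurrence(s) of y with (z * z)
  => z >= 12
stmt 4: z := x + y  -- replace 1 occurrence(s) of z with (x + y)
  => ( x + y ) >= 12
stmt 3: y := y - 4  -- replace 1 occurrence(s) of y with (y - 4)
  => ( x + ( y - 4 ) ) >= 12
stmt 2: y := z * 2  -- replace 1 occurrence(s) of y with (z * 2)
  => ( x + ( ( z * 2 ) - 4 ) ) >= 12
stmt 1: y := x * 6  -- replace 0 occurrence(s) of y with (x * 6)
  => ( x + ( ( z * 2 ) - 4 ) ) >= 12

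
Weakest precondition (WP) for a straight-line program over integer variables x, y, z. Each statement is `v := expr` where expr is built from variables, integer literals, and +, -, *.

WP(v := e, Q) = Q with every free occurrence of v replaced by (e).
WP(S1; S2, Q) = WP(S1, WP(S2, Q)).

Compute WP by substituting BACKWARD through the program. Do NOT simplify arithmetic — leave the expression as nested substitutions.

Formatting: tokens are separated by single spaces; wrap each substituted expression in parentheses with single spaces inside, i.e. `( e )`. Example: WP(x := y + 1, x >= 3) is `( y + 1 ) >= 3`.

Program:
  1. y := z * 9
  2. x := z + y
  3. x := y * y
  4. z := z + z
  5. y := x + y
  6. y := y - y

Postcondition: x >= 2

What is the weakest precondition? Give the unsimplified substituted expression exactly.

post: x >= 2
stmt 6: y := y - y  -- replace 0 occurrence(s) of y with (y - y)
  => x >= 2
stmt 5: y := x + y  -- replace 0 occurrence(s) of y with (x + y)
  => x >= 2
stmt 4: z := z + z  -- replace 0 occurrence(s) of z with (z + z)
  => x >= 2
stmt 3: x := y * y  -- replace 1 occurrence(s) of x with (y * y)
  => ( y * y ) >= 2
stmt 2: x := z + y  -- replace 0 occurrence(s) of x with (z + y)
  => ( y * y ) >= 2
stmt 1: y := z * 9  -- replace 2 occurrence(s) of y with (z * 9)
  => ( ( z * 9 ) * ( z * 9 ) ) >= 2

Answer: ( ( z * 9 ) * ( z * 9 ) ) >= 2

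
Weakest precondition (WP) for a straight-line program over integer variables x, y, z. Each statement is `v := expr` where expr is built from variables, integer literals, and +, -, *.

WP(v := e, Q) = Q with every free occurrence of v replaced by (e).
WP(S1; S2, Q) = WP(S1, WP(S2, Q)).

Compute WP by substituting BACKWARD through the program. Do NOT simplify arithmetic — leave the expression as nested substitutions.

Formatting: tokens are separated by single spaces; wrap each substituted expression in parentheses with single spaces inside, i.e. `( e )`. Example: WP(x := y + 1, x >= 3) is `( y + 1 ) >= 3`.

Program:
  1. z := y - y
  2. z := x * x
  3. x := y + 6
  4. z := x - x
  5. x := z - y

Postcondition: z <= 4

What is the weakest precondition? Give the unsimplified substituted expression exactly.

post: z <= 4
stmt 5: x := z - y  -- replace 0 occurrence(s) of x with (z - y)
  => z <= 4
stmt 4: z := x - x  -- replace 1 occurrence(s) of z with (x - x)
  => ( x - x ) <= 4
stmt 3: x := y + 6  -- replace 2 occurrence(s) of x with (y + 6)
  => ( ( y + 6 ) - ( y + 6 ) ) <= 4
stmt 2: z := x * x  -- replace 0 occurrence(s) of z with (x * x)
  => ( ( y + 6 ) - ( y + 6 ) ) <= 4
stmt 1: z := y - y  -- replace 0 occurrence(s) of z with (y - y)
  => ( ( y + 6 ) - ( y + 6 ) ) <= 4

Answer: ( ( y + 6 ) - ( y + 6 ) ) <= 4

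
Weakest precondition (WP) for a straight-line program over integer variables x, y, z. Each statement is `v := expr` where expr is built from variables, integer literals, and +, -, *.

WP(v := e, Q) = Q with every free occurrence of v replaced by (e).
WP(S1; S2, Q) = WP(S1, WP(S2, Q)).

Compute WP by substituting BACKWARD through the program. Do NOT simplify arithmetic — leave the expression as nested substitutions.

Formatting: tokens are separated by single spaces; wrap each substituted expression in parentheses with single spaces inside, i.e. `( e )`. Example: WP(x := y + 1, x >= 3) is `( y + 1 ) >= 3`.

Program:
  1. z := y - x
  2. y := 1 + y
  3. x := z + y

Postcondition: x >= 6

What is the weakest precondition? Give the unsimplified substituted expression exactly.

Answer: ( ( y - x ) + ( 1 + y ) ) >= 6

Derivation:
post: x >= 6
stmt 3: x := z + y  -- replace 1 occurrence(s) of x with (z + y)
  => ( z + y ) >= 6
stmt 2: y := 1 + y  -- replace 1 occurrence(s) of y with (1 + y)
  => ( z + ( 1 + y ) ) >= 6
stmt 1: z := y - x  -- replace 1 occurrence(s) of z with (y - x)
  => ( ( y - x ) + ( 1 + y ) ) >= 6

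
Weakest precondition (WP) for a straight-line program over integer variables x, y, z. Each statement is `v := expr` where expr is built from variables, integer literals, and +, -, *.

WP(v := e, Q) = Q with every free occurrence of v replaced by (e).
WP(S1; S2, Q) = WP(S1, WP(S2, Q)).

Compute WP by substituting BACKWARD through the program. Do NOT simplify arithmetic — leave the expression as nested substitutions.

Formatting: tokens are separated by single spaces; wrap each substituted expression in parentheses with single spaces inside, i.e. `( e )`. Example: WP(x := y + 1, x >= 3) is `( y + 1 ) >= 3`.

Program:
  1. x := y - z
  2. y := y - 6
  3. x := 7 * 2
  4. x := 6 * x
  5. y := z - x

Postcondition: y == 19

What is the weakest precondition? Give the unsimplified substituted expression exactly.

post: y == 19
stmt 5: y := z - x  -- replace 1 occurrence(s) of y with (z - x)
  => ( z - x ) == 19
stmt 4: x := 6 * x  -- replace 1 occurrence(s) of x with (6 * x)
  => ( z - ( 6 * x ) ) == 19
stmt 3: x := 7 * 2  -- replace 1 occurrence(s) of x with (7 * 2)
  => ( z - ( 6 * ( 7 * 2 ) ) ) == 19
stmt 2: y := y - 6  -- replace 0 occurrence(s) of y with (y - 6)
  => ( z - ( 6 * ( 7 * 2 ) ) ) == 19
stmt 1: x := y - z  -- replace 0 occurrence(s) of x with (y - z)
  => ( z - ( 6 * ( 7 * 2 ) ) ) == 19

Answer: ( z - ( 6 * ( 7 * 2 ) ) ) == 19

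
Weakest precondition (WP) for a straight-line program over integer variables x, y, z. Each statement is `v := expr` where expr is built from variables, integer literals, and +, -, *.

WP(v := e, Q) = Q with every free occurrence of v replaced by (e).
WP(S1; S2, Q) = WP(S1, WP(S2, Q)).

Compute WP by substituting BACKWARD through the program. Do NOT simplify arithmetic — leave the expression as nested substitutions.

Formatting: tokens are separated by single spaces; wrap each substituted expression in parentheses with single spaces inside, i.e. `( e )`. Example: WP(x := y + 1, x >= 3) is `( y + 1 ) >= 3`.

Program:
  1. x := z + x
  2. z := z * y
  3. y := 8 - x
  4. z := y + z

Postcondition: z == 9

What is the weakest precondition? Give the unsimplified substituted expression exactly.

Answer: ( ( 8 - ( z + x ) ) + ( z * y ) ) == 9

Derivation:
post: z == 9
stmt 4: z := y + z  -- replace 1 occurrence(s) of z with (y + z)
  => ( y + z ) == 9
stmt 3: y := 8 - x  -- replace 1 occurrence(s) of y with (8 - x)
  => ( ( 8 - x ) + z ) == 9
stmt 2: z := z * y  -- replace 1 occurrence(s) of z with (z * y)
  => ( ( 8 - x ) + ( z * y ) ) == 9
stmt 1: x := z + x  -- replace 1 occurrence(s) of x with (z + x)
  => ( ( 8 - ( z + x ) ) + ( z * y ) ) == 9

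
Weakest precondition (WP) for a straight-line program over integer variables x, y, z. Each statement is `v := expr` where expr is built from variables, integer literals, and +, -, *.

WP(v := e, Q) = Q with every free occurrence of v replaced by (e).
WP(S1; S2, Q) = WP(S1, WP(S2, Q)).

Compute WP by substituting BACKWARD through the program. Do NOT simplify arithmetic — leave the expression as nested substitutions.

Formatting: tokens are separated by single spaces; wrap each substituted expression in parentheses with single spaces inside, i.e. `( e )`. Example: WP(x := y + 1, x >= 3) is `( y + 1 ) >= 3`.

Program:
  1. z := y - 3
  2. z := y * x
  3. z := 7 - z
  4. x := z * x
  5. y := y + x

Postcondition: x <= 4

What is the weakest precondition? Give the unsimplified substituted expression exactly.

Answer: ( ( 7 - ( y * x ) ) * x ) <= 4

Derivation:
post: x <= 4
stmt 5: y := y + x  -- replace 0 occurrence(s) of y with (y + x)
  => x <= 4
stmt 4: x := z * x  -- replace 1 occurrence(s) of x with (z * x)
  => ( z * x ) <= 4
stmt 3: z := 7 - z  -- replace 1 occurrence(s) of z with (7 - z)
  => ( ( 7 - z ) * x ) <= 4
stmt 2: z := y * x  -- replace 1 occurrence(s) of z with (y * x)
  => ( ( 7 - ( y * x ) ) * x ) <= 4
stmt 1: z := y - 3  -- replace 0 occurrence(s) of z with (y - 3)
  => ( ( 7 - ( y * x ) ) * x ) <= 4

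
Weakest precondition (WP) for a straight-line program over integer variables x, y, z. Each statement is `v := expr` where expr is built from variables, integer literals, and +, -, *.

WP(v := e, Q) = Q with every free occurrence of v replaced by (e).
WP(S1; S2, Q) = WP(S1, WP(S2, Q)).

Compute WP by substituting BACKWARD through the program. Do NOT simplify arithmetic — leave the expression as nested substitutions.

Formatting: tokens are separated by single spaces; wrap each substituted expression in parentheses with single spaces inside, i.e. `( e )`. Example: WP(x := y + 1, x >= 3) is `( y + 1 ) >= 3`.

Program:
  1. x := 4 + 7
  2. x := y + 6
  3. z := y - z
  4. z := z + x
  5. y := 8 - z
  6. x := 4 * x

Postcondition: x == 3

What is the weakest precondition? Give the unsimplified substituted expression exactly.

Answer: ( 4 * ( y + 6 ) ) == 3

Derivation:
post: x == 3
stmt 6: x := 4 * x  -- replace 1 occurrence(s) of x with (4 * x)
  => ( 4 * x ) == 3
stmt 5: y := 8 - z  -- replace 0 occurrence(s) of y with (8 - z)
  => ( 4 * x ) == 3
stmt 4: z := z + x  -- replace 0 occurrence(s) of z with (z + x)
  => ( 4 * x ) == 3
stmt 3: z := y - z  -- replace 0 occurrence(s) of z with (y - z)
  => ( 4 * x ) == 3
stmt 2: x := y + 6  -- replace 1 occurrence(s) of x with (y + 6)
  => ( 4 * ( y + 6 ) ) == 3
stmt 1: x := 4 + 7  -- replace 0 occurrence(s) of x with (4 + 7)
  => ( 4 * ( y + 6 ) ) == 3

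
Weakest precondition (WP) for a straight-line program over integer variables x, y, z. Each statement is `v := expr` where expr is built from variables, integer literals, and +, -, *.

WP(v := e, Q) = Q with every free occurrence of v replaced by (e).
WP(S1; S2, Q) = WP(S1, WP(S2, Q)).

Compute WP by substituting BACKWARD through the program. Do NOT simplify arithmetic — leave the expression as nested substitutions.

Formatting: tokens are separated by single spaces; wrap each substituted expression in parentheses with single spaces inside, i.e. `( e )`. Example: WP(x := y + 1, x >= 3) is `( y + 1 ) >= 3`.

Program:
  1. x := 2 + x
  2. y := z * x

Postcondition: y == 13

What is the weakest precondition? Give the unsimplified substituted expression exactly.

Answer: ( z * ( 2 + x ) ) == 13

Derivation:
post: y == 13
stmt 2: y := z * x  -- replace 1 occurrence(s) of y with (z * x)
  => ( z * x ) == 13
stmt 1: x := 2 + x  -- replace 1 occurrence(s) of x with (2 + x)
  => ( z * ( 2 + x ) ) == 13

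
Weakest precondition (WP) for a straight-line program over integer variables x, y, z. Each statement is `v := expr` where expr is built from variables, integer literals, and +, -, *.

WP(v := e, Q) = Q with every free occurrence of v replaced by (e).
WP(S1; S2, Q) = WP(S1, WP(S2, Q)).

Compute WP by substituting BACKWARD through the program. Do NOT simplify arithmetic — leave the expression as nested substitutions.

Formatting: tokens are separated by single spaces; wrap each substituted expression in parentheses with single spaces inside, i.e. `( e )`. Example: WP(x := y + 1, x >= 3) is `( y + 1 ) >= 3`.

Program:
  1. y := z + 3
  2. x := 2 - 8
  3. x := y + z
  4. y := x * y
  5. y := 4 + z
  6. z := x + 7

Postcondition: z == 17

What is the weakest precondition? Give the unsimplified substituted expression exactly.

post: z == 17
stmt 6: z := x + 7  -- replace 1 occurrence(s) of z with (x + 7)
  => ( x + 7 ) == 17
stmt 5: y := 4 + z  -- replace 0 occurrence(s) of y with (4 + z)
  => ( x + 7 ) == 17
stmt 4: y := x * y  -- replace 0 occurrence(s) of y with (x * y)
  => ( x + 7 ) == 17
stmt 3: x := y + z  -- replace 1 occurrence(s) of x with (y + z)
  => ( ( y + z ) + 7 ) == 17
stmt 2: x := 2 - 8  -- replace 0 occurrence(s) of x with (2 - 8)
  => ( ( y + z ) + 7 ) == 17
stmt 1: y := z + 3  -- replace 1 occurrence(s) of y with (z + 3)
  => ( ( ( z + 3 ) + z ) + 7 ) == 17

Answer: ( ( ( z + 3 ) + z ) + 7 ) == 17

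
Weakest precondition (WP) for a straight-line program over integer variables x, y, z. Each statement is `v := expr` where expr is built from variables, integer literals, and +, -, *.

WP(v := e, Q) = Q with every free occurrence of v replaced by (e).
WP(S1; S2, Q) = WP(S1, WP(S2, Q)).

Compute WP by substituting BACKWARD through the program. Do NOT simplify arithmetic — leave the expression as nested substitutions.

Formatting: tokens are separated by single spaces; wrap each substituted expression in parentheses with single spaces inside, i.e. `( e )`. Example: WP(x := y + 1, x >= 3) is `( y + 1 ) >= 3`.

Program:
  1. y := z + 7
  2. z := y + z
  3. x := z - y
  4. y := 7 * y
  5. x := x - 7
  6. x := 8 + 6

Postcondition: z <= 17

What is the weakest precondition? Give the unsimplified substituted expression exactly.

post: z <= 17
stmt 6: x := 8 + 6  -- replace 0 occurrence(s) of x with (8 + 6)
  => z <= 17
stmt 5: x := x - 7  -- replace 0 occurrence(s) of x with (x - 7)
  => z <= 17
stmt 4: y := 7 * y  -- replace 0 occurrence(s) of y with (7 * y)
  => z <= 17
stmt 3: x := z - y  -- replace 0 occurrence(s) of x with (z - y)
  => z <= 17
stmt 2: z := y + z  -- replace 1 occurrence(s) of z with (y + z)
  => ( y + z ) <= 17
stmt 1: y := z + 7  -- replace 1 occurrence(s) of y with (z + 7)
  => ( ( z + 7 ) + z ) <= 17

Answer: ( ( z + 7 ) + z ) <= 17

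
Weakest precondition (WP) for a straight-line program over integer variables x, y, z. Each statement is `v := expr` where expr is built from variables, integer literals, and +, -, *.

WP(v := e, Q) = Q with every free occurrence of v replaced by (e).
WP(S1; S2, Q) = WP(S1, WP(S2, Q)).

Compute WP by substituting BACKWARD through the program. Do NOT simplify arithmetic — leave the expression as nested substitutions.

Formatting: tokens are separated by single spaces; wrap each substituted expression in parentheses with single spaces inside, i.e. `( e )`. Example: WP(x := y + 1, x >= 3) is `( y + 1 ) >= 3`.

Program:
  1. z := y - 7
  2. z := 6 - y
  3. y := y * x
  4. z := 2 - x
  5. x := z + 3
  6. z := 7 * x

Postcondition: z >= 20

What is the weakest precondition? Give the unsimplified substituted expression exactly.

Answer: ( 7 * ( ( 2 - x ) + 3 ) ) >= 20

Derivation:
post: z >= 20
stmt 6: z := 7 * x  -- replace 1 occurrence(s) of z with (7 * x)
  => ( 7 * x ) >= 20
stmt 5: x := z + 3  -- replace 1 occurrence(s) of x with (z + 3)
  => ( 7 * ( z + 3 ) ) >= 20
stmt 4: z := 2 - x  -- replace 1 occurrence(s) of z with (2 - x)
  => ( 7 * ( ( 2 - x ) + 3 ) ) >= 20
stmt 3: y := y * x  -- replace 0 occurrence(s) of y with (y * x)
  => ( 7 * ( ( 2 - x ) + 3 ) ) >= 20
stmt 2: z := 6 - y  -- replace 0 occurrence(s) of z with (6 - y)
  => ( 7 * ( ( 2 - x ) + 3 ) ) >= 20
stmt 1: z := y - 7  -- replace 0 occurrence(s) of z with (y - 7)
  => ( 7 * ( ( 2 - x ) + 3 ) ) >= 20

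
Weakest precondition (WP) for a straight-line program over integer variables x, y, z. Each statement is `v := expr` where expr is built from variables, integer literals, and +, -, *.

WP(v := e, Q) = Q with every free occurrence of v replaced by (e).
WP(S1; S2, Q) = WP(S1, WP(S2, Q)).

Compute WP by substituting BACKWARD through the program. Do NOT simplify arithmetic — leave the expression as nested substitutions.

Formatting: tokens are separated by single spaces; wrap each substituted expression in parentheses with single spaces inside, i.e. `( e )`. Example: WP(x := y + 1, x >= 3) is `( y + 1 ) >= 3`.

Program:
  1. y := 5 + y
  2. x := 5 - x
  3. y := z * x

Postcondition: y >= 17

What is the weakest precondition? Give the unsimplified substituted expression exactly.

Answer: ( z * ( 5 - x ) ) >= 17

Derivation:
post: y >= 17
stmt 3: y := z * x  -- replace 1 occurrence(s) of y with (z * x)
  => ( z * x ) >= 17
stmt 2: x := 5 - x  -- replace 1 occurrence(s) of x with (5 - x)
  => ( z * ( 5 - x ) ) >= 17
stmt 1: y := 5 + y  -- replace 0 occurrence(s) of y with (5 + y)
  => ( z * ( 5 - x ) ) >= 17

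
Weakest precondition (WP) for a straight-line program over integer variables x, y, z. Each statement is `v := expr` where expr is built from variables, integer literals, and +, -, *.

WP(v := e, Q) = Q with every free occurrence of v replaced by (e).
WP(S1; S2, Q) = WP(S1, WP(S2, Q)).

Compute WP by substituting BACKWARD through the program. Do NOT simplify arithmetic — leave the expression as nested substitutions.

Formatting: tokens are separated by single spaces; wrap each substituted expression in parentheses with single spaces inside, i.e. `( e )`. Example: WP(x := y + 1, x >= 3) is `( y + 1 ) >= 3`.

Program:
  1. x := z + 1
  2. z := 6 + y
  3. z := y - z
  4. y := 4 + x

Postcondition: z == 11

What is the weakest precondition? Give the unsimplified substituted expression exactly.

post: z == 11
stmt 4: y := 4 + x  -- replace 0 occurrence(s) of y with (4 + x)
  => z == 11
stmt 3: z := y - z  -- replace 1 occurrence(s) of z with (y - z)
  => ( y - z ) == 11
stmt 2: z := 6 + y  -- replace 1 occurrence(s) of z with (6 + y)
  => ( y - ( 6 + y ) ) == 11
stmt 1: x := z + 1  -- replace 0 occurrence(s) of x with (z + 1)
  => ( y - ( 6 + y ) ) == 11

Answer: ( y - ( 6 + y ) ) == 11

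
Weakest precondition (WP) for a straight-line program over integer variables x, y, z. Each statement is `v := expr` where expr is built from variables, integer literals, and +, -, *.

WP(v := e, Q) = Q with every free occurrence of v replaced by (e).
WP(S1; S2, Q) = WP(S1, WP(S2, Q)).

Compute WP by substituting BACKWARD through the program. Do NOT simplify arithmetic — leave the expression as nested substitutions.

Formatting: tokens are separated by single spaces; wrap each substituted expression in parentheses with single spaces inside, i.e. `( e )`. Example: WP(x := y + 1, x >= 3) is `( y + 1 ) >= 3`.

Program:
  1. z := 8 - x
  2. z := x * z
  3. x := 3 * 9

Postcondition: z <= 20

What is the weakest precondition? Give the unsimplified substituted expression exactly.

post: z <= 20
stmt 3: x := 3 * 9  -- replace 0 occurrence(s) of x with (3 * 9)
  => z <= 20
stmt 2: z := x * z  -- replace 1 occurrence(s) of z with (x * z)
  => ( x * z ) <= 20
stmt 1: z := 8 - x  -- replace 1 occurrence(s) of z with (8 - x)
  => ( x * ( 8 - x ) ) <= 20

Answer: ( x * ( 8 - x ) ) <= 20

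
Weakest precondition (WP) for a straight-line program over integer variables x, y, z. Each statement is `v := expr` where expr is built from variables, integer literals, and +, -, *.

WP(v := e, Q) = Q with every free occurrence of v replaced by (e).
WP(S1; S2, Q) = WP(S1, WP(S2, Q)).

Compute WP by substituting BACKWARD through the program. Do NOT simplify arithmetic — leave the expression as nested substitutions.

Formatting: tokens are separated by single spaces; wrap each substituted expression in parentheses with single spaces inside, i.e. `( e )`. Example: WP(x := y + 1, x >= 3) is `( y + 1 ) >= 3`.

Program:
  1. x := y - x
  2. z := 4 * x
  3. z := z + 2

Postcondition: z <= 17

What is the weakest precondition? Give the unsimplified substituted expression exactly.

post: z <= 17
stmt 3: z := z + 2  -- replace 1 occurrence(s) of z with (z + 2)
  => ( z + 2 ) <= 17
stmt 2: z := 4 * x  -- replace 1 occurrence(s) of z with (4 * x)
  => ( ( 4 * x ) + 2 ) <= 17
stmt 1: x := y - x  -- replace 1 occurrence(s) of x with (y - x)
  => ( ( 4 * ( y - x ) ) + 2 ) <= 17

Answer: ( ( 4 * ( y - x ) ) + 2 ) <= 17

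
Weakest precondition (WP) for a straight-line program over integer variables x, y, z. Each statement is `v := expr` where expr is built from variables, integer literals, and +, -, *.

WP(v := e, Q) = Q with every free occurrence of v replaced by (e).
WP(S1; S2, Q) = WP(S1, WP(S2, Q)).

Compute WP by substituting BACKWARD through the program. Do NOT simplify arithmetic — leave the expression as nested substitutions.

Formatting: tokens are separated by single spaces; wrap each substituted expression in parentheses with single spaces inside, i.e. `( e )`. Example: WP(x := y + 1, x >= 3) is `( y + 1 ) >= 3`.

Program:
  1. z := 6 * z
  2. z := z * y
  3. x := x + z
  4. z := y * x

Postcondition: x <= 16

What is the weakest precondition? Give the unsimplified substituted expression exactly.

post: x <= 16
stmt 4: z := y * x  -- replace 0 occurrence(s) of z with (y * x)
  => x <= 16
stmt 3: x := x + z  -- replace 1 occurrence(s) of x with (x + z)
  => ( x + z ) <= 16
stmt 2: z := z * y  -- replace 1 occurrence(s) of z with (z * y)
  => ( x + ( z * y ) ) <= 16
stmt 1: z := 6 * z  -- replace 1 occurrence(s) of z with (6 * z)
  => ( x + ( ( 6 * z ) * y ) ) <= 16

Answer: ( x + ( ( 6 * z ) * y ) ) <= 16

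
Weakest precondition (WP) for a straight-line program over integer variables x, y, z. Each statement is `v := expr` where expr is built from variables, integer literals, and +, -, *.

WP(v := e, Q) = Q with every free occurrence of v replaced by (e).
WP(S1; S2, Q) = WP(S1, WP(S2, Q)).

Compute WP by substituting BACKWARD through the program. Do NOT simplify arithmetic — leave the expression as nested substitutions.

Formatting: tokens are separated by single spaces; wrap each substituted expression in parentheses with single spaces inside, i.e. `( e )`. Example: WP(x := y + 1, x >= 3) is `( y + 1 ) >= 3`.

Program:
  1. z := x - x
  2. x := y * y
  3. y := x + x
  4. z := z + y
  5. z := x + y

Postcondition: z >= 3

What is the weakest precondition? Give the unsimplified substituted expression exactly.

Answer: ( ( y * y ) + ( ( y * y ) + ( y * y ) ) ) >= 3

Derivation:
post: z >= 3
stmt 5: z := x + y  -- replace 1 occurrence(s) of z with (x + y)
  => ( x + y ) >= 3
stmt 4: z := z + y  -- replace 0 occurrence(s) of z with (z + y)
  => ( x + y ) >= 3
stmt 3: y := x + x  -- replace 1 occurrence(s) of y with (x + x)
  => ( x + ( x + x ) ) >= 3
stmt 2: x := y * y  -- replace 3 occurrence(s) of x with (y * y)
  => ( ( y * y ) + ( ( y * y ) + ( y * y ) ) ) >= 3
stmt 1: z := x - x  -- replace 0 occurrence(s) of z with (x - x)
  => ( ( y * y ) + ( ( y * y ) + ( y * y ) ) ) >= 3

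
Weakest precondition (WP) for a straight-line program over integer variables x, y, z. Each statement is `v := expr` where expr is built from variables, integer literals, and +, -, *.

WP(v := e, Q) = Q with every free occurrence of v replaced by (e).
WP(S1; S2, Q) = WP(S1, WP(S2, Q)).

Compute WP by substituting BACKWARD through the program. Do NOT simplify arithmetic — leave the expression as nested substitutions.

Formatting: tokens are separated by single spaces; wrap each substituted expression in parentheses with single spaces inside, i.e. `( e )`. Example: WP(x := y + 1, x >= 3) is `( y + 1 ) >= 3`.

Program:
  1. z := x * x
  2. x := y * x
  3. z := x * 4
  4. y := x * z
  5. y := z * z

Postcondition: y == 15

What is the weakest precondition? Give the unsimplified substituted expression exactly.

post: y == 15
stmt 5: y := z * z  -- replace 1 occurrence(s) of y with (z * z)
  => ( z * z ) == 15
stmt 4: y := x * z  -- replace 0 occurrence(s) of y with (x * z)
  => ( z * z ) == 15
stmt 3: z := x * 4  -- replace 2 occurrence(s) of z with (x * 4)
  => ( ( x * 4 ) * ( x * 4 ) ) == 15
stmt 2: x := y * x  -- replace 2 occurrence(s) of x with (y * x)
  => ( ( ( y * x ) * 4 ) * ( ( y * x ) * 4 ) ) == 15
stmt 1: z := x * x  -- replace 0 occurrence(s) of z with (x * x)
  => ( ( ( y * x ) * 4 ) * ( ( y * x ) * 4 ) ) == 15

Answer: ( ( ( y * x ) * 4 ) * ( ( y * x ) * 4 ) ) == 15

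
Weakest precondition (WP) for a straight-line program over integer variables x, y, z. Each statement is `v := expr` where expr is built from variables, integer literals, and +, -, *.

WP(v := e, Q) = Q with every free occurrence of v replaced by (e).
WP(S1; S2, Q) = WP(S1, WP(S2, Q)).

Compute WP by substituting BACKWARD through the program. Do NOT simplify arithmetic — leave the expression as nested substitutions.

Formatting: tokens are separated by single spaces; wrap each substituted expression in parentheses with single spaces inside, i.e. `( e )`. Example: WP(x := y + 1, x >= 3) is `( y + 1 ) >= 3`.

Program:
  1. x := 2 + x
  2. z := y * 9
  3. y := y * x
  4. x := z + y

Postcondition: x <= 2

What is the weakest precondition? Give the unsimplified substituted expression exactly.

Answer: ( ( y * 9 ) + ( y * ( 2 + x ) ) ) <= 2

Derivation:
post: x <= 2
stmt 4: x := z + y  -- replace 1 occurrence(s) of x with (z + y)
  => ( z + y ) <= 2
stmt 3: y := y * x  -- replace 1 occurrence(s) of y with (y * x)
  => ( z + ( y * x ) ) <= 2
stmt 2: z := y * 9  -- replace 1 occurrence(s) of z with (y * 9)
  => ( ( y * 9 ) + ( y * x ) ) <= 2
stmt 1: x := 2 + x  -- replace 1 occurrence(s) of x with (2 + x)
  => ( ( y * 9 ) + ( y * ( 2 + x ) ) ) <= 2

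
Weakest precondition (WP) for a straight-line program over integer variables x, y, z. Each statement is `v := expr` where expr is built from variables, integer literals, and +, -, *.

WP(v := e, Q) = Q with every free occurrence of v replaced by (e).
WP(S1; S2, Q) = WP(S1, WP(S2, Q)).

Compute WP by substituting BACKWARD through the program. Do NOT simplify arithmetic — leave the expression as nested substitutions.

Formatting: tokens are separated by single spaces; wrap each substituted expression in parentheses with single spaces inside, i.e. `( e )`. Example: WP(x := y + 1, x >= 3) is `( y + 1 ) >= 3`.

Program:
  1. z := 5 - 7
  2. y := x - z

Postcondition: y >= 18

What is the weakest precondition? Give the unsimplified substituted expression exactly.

Answer: ( x - ( 5 - 7 ) ) >= 18

Derivation:
post: y >= 18
stmt 2: y := x - z  -- replace 1 occurrence(s) of y with (x - z)
  => ( x - z ) >= 18
stmt 1: z := 5 - 7  -- replace 1 occurrence(s) of z with (5 - 7)
  => ( x - ( 5 - 7 ) ) >= 18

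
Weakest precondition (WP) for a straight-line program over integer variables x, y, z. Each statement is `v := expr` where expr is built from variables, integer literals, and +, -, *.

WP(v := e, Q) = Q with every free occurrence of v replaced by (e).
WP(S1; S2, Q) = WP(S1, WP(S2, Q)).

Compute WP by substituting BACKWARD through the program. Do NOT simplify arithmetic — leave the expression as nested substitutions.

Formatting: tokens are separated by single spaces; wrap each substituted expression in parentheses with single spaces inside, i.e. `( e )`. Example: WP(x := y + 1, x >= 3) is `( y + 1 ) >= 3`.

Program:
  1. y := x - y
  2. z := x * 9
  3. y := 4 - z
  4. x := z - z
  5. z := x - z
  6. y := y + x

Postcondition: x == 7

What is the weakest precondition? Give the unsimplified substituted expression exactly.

post: x == 7
stmt 6: y := y + x  -- replace 0 occurrence(s) of y with (y + x)
  => x == 7
stmt 5: z := x - z  -- replace 0 occurrence(s) of z with (x - z)
  => x == 7
stmt 4: x := z - z  -- replace 1 occurrence(s) of x with (z - z)
  => ( z - z ) == 7
stmt 3: y := 4 - z  -- replace 0 occurrence(s) of y with (4 - z)
  => ( z - z ) == 7
stmt 2: z := x * 9  -- replace 2 occurrence(s) of z with (x * 9)
  => ( ( x * 9 ) - ( x * 9 ) ) == 7
stmt 1: y := x - y  -- replace 0 occurrence(s) of y with (x - y)
  => ( ( x * 9 ) - ( x * 9 ) ) == 7

Answer: ( ( x * 9 ) - ( x * 9 ) ) == 7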